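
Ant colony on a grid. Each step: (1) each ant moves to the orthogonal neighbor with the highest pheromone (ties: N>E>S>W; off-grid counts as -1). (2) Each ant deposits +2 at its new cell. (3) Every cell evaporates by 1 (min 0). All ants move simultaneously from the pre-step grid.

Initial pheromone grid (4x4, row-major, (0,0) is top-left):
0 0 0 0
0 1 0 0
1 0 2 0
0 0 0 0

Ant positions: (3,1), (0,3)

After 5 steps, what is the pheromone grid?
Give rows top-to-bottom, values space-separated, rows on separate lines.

After step 1: ants at (2,1),(1,3)
  0 0 0 0
  0 0 0 1
  0 1 1 0
  0 0 0 0
After step 2: ants at (2,2),(0,3)
  0 0 0 1
  0 0 0 0
  0 0 2 0
  0 0 0 0
After step 3: ants at (1,2),(1,3)
  0 0 0 0
  0 0 1 1
  0 0 1 0
  0 0 0 0
After step 4: ants at (1,3),(1,2)
  0 0 0 0
  0 0 2 2
  0 0 0 0
  0 0 0 0
After step 5: ants at (1,2),(1,3)
  0 0 0 0
  0 0 3 3
  0 0 0 0
  0 0 0 0

0 0 0 0
0 0 3 3
0 0 0 0
0 0 0 0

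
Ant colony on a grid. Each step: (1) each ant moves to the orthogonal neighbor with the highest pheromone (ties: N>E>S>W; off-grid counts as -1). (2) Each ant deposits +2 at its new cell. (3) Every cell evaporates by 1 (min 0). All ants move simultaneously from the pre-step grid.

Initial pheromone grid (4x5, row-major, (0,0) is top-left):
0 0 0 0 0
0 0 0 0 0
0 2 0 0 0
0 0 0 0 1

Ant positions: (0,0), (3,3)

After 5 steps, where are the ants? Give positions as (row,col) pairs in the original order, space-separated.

Step 1: ant0:(0,0)->E->(0,1) | ant1:(3,3)->E->(3,4)
  grid max=2 at (3,4)
Step 2: ant0:(0,1)->E->(0,2) | ant1:(3,4)->N->(2,4)
  grid max=1 at (0,2)
Step 3: ant0:(0,2)->E->(0,3) | ant1:(2,4)->S->(3,4)
  grid max=2 at (3,4)
Step 4: ant0:(0,3)->E->(0,4) | ant1:(3,4)->N->(2,4)
  grid max=1 at (0,4)
Step 5: ant0:(0,4)->S->(1,4) | ant1:(2,4)->S->(3,4)
  grid max=2 at (3,4)

(1,4) (3,4)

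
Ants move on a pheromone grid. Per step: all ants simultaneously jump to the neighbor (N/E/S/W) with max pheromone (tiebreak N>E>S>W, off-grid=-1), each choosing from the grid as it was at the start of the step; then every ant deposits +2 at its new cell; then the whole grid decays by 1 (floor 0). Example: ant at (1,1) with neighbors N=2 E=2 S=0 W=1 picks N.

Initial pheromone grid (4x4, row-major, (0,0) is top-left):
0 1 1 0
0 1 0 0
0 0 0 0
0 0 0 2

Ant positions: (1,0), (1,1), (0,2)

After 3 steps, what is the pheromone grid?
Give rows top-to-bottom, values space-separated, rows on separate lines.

After step 1: ants at (1,1),(0,1),(0,1)
  0 4 0 0
  0 2 0 0
  0 0 0 0
  0 0 0 1
After step 2: ants at (0,1),(1,1),(1,1)
  0 5 0 0
  0 5 0 0
  0 0 0 0
  0 0 0 0
After step 3: ants at (1,1),(0,1),(0,1)
  0 8 0 0
  0 6 0 0
  0 0 0 0
  0 0 0 0

0 8 0 0
0 6 0 0
0 0 0 0
0 0 0 0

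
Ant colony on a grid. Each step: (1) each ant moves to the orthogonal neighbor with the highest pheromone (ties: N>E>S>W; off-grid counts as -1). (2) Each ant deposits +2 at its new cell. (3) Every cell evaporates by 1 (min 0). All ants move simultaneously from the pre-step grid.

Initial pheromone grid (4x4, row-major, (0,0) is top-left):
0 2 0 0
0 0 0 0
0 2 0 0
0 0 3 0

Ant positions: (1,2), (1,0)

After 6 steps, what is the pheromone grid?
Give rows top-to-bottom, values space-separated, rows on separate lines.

After step 1: ants at (0,2),(0,0)
  1 1 1 0
  0 0 0 0
  0 1 0 0
  0 0 2 0
After step 2: ants at (0,1),(0,1)
  0 4 0 0
  0 0 0 0
  0 0 0 0
  0 0 1 0
After step 3: ants at (0,2),(0,2)
  0 3 3 0
  0 0 0 0
  0 0 0 0
  0 0 0 0
After step 4: ants at (0,1),(0,1)
  0 6 2 0
  0 0 0 0
  0 0 0 0
  0 0 0 0
After step 5: ants at (0,2),(0,2)
  0 5 5 0
  0 0 0 0
  0 0 0 0
  0 0 0 0
After step 6: ants at (0,1),(0,1)
  0 8 4 0
  0 0 0 0
  0 0 0 0
  0 0 0 0

0 8 4 0
0 0 0 0
0 0 0 0
0 0 0 0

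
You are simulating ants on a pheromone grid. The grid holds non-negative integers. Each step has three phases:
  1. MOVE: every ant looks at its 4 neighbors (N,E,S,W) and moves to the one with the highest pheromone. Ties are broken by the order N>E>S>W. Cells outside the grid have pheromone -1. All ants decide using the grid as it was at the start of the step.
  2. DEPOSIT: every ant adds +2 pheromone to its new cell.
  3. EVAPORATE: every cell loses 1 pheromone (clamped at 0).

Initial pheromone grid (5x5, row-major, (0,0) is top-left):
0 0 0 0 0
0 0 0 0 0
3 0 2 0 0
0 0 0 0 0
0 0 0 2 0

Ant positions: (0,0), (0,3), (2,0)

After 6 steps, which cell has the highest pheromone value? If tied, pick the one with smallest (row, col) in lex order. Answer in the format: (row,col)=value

Answer: (0,3)=4

Derivation:
Step 1: ant0:(0,0)->E->(0,1) | ant1:(0,3)->E->(0,4) | ant2:(2,0)->N->(1,0)
  grid max=2 at (2,0)
Step 2: ant0:(0,1)->E->(0,2) | ant1:(0,4)->S->(1,4) | ant2:(1,0)->S->(2,0)
  grid max=3 at (2,0)
Step 3: ant0:(0,2)->E->(0,3) | ant1:(1,4)->N->(0,4) | ant2:(2,0)->N->(1,0)
  grid max=2 at (2,0)
Step 4: ant0:(0,3)->E->(0,4) | ant1:(0,4)->W->(0,3) | ant2:(1,0)->S->(2,0)
  grid max=3 at (2,0)
Step 5: ant0:(0,4)->W->(0,3) | ant1:(0,3)->E->(0,4) | ant2:(2,0)->N->(1,0)
  grid max=3 at (0,3)
Step 6: ant0:(0,3)->E->(0,4) | ant1:(0,4)->W->(0,3) | ant2:(1,0)->S->(2,0)
  grid max=4 at (0,3)
Final grid:
  0 0 0 4 4
  0 0 0 0 0
  3 0 0 0 0
  0 0 0 0 0
  0 0 0 0 0
Max pheromone 4 at (0,3)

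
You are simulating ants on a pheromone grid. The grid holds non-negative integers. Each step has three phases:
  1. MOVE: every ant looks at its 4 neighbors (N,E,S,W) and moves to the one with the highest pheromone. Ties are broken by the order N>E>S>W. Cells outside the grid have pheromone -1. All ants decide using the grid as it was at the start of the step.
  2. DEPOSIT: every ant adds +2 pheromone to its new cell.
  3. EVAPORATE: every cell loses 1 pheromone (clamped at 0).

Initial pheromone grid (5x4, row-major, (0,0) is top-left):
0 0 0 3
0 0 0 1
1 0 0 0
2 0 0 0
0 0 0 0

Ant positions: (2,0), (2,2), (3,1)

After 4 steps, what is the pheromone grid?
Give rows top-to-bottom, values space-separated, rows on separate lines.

After step 1: ants at (3,0),(1,2),(3,0)
  0 0 0 2
  0 0 1 0
  0 0 0 0
  5 0 0 0
  0 0 0 0
After step 2: ants at (2,0),(0,2),(2,0)
  0 0 1 1
  0 0 0 0
  3 0 0 0
  4 0 0 0
  0 0 0 0
After step 3: ants at (3,0),(0,3),(3,0)
  0 0 0 2
  0 0 0 0
  2 0 0 0
  7 0 0 0
  0 0 0 0
After step 4: ants at (2,0),(1,3),(2,0)
  0 0 0 1
  0 0 0 1
  5 0 0 0
  6 0 0 0
  0 0 0 0

0 0 0 1
0 0 0 1
5 0 0 0
6 0 0 0
0 0 0 0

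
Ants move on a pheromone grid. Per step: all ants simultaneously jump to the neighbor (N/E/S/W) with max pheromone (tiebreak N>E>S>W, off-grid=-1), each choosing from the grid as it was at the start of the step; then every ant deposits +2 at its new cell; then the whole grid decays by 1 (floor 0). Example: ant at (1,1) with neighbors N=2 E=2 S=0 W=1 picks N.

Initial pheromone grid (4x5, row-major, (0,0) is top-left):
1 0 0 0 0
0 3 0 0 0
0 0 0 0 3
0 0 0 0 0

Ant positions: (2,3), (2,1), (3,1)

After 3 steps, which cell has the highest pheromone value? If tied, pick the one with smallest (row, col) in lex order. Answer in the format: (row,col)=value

Answer: (1,1)=6

Derivation:
Step 1: ant0:(2,3)->E->(2,4) | ant1:(2,1)->N->(1,1) | ant2:(3,1)->N->(2,1)
  grid max=4 at (1,1)
Step 2: ant0:(2,4)->N->(1,4) | ant1:(1,1)->S->(2,1) | ant2:(2,1)->N->(1,1)
  grid max=5 at (1,1)
Step 3: ant0:(1,4)->S->(2,4) | ant1:(2,1)->N->(1,1) | ant2:(1,1)->S->(2,1)
  grid max=6 at (1,1)
Final grid:
  0 0 0 0 0
  0 6 0 0 0
  0 3 0 0 4
  0 0 0 0 0
Max pheromone 6 at (1,1)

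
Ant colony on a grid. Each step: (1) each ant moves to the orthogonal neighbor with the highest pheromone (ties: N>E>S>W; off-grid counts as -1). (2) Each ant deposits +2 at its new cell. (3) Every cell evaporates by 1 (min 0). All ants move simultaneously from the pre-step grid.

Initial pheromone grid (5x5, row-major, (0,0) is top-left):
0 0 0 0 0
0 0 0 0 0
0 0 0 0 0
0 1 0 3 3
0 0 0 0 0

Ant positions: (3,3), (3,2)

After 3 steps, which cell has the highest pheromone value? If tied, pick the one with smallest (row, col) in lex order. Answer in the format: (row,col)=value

Step 1: ant0:(3,3)->E->(3,4) | ant1:(3,2)->E->(3,3)
  grid max=4 at (3,3)
Step 2: ant0:(3,4)->W->(3,3) | ant1:(3,3)->E->(3,4)
  grid max=5 at (3,3)
Step 3: ant0:(3,3)->E->(3,4) | ant1:(3,4)->W->(3,3)
  grid max=6 at (3,3)
Final grid:
  0 0 0 0 0
  0 0 0 0 0
  0 0 0 0 0
  0 0 0 6 6
  0 0 0 0 0
Max pheromone 6 at (3,3)

Answer: (3,3)=6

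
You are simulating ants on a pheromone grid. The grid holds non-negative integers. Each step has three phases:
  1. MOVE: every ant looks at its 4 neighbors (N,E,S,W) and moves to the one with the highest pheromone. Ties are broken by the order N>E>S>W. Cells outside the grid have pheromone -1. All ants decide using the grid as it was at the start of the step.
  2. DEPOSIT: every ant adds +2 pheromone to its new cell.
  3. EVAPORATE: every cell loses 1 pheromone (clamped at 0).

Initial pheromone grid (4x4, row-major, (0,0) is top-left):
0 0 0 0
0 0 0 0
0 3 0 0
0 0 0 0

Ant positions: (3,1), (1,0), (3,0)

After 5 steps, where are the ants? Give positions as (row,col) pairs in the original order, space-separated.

Step 1: ant0:(3,1)->N->(2,1) | ant1:(1,0)->N->(0,0) | ant2:(3,0)->N->(2,0)
  grid max=4 at (2,1)
Step 2: ant0:(2,1)->W->(2,0) | ant1:(0,0)->E->(0,1) | ant2:(2,0)->E->(2,1)
  grid max=5 at (2,1)
Step 3: ant0:(2,0)->E->(2,1) | ant1:(0,1)->E->(0,2) | ant2:(2,1)->W->(2,0)
  grid max=6 at (2,1)
Step 4: ant0:(2,1)->W->(2,0) | ant1:(0,2)->E->(0,3) | ant2:(2,0)->E->(2,1)
  grid max=7 at (2,1)
Step 5: ant0:(2,0)->E->(2,1) | ant1:(0,3)->S->(1,3) | ant2:(2,1)->W->(2,0)
  grid max=8 at (2,1)

(2,1) (1,3) (2,0)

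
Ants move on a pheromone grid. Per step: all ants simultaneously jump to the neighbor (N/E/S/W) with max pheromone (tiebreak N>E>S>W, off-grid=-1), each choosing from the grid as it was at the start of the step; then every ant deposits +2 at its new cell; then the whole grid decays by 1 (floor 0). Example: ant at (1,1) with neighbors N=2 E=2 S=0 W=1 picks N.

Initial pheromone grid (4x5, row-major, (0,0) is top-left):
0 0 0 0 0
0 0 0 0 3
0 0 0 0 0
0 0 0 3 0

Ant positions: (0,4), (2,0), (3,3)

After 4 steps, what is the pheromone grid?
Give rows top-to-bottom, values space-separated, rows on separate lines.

After step 1: ants at (1,4),(1,0),(2,3)
  0 0 0 0 0
  1 0 0 0 4
  0 0 0 1 0
  0 0 0 2 0
After step 2: ants at (0,4),(0,0),(3,3)
  1 0 0 0 1
  0 0 0 0 3
  0 0 0 0 0
  0 0 0 3 0
After step 3: ants at (1,4),(0,1),(2,3)
  0 1 0 0 0
  0 0 0 0 4
  0 0 0 1 0
  0 0 0 2 0
After step 4: ants at (0,4),(0,2),(3,3)
  0 0 1 0 1
  0 0 0 0 3
  0 0 0 0 0
  0 0 0 3 0

0 0 1 0 1
0 0 0 0 3
0 0 0 0 0
0 0 0 3 0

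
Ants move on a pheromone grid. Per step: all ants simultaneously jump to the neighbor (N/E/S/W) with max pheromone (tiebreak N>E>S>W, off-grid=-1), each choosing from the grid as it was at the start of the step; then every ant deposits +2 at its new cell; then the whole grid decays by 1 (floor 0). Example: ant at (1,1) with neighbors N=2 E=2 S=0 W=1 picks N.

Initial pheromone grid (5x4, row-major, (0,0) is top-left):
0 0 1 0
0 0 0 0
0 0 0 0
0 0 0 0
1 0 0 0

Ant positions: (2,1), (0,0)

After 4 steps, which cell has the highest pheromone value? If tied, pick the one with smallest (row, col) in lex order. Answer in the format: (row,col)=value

Answer: (0,1)=4

Derivation:
Step 1: ant0:(2,1)->N->(1,1) | ant1:(0,0)->E->(0,1)
  grid max=1 at (0,1)
Step 2: ant0:(1,1)->N->(0,1) | ant1:(0,1)->S->(1,1)
  grid max=2 at (0,1)
Step 3: ant0:(0,1)->S->(1,1) | ant1:(1,1)->N->(0,1)
  grid max=3 at (0,1)
Step 4: ant0:(1,1)->N->(0,1) | ant1:(0,1)->S->(1,1)
  grid max=4 at (0,1)
Final grid:
  0 4 0 0
  0 4 0 0
  0 0 0 0
  0 0 0 0
  0 0 0 0
Max pheromone 4 at (0,1)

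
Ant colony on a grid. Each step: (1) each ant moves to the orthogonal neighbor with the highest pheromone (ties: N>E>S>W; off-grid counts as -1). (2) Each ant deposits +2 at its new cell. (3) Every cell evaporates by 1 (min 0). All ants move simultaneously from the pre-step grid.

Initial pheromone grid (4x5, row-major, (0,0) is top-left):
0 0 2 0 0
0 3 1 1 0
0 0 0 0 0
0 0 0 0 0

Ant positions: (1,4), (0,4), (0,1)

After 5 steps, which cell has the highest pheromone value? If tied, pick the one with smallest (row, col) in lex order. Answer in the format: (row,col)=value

Step 1: ant0:(1,4)->W->(1,3) | ant1:(0,4)->S->(1,4) | ant2:(0,1)->S->(1,1)
  grid max=4 at (1,1)
Step 2: ant0:(1,3)->E->(1,4) | ant1:(1,4)->W->(1,3) | ant2:(1,1)->N->(0,1)
  grid max=3 at (1,1)
Step 3: ant0:(1,4)->W->(1,3) | ant1:(1,3)->E->(1,4) | ant2:(0,1)->S->(1,1)
  grid max=4 at (1,1)
Step 4: ant0:(1,3)->E->(1,4) | ant1:(1,4)->W->(1,3) | ant2:(1,1)->N->(0,1)
  grid max=5 at (1,3)
Step 5: ant0:(1,4)->W->(1,3) | ant1:(1,3)->E->(1,4) | ant2:(0,1)->S->(1,1)
  grid max=6 at (1,3)
Final grid:
  0 0 0 0 0
  0 4 0 6 5
  0 0 0 0 0
  0 0 0 0 0
Max pheromone 6 at (1,3)

Answer: (1,3)=6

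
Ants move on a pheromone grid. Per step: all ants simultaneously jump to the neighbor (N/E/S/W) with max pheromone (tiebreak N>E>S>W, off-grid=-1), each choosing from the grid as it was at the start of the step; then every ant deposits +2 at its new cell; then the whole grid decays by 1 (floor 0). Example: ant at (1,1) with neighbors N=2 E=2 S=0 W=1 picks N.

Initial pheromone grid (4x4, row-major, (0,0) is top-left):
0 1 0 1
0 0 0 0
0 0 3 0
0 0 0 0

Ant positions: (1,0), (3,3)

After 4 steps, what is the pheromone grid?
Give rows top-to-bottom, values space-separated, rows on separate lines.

After step 1: ants at (0,0),(2,3)
  1 0 0 0
  0 0 0 0
  0 0 2 1
  0 0 0 0
After step 2: ants at (0,1),(2,2)
  0 1 0 0
  0 0 0 0
  0 0 3 0
  0 0 0 0
After step 3: ants at (0,2),(1,2)
  0 0 1 0
  0 0 1 0
  0 0 2 0
  0 0 0 0
After step 4: ants at (1,2),(2,2)
  0 0 0 0
  0 0 2 0
  0 0 3 0
  0 0 0 0

0 0 0 0
0 0 2 0
0 0 3 0
0 0 0 0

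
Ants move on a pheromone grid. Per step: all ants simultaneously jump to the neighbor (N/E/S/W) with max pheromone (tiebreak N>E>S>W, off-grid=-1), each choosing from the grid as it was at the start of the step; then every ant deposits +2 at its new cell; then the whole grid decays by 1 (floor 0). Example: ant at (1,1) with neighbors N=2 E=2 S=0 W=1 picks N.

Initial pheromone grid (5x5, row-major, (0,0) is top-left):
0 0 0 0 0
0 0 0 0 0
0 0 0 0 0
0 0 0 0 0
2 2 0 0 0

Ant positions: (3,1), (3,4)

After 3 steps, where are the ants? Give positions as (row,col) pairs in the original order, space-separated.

Step 1: ant0:(3,1)->S->(4,1) | ant1:(3,4)->N->(2,4)
  grid max=3 at (4,1)
Step 2: ant0:(4,1)->W->(4,0) | ant1:(2,4)->N->(1,4)
  grid max=2 at (4,0)
Step 3: ant0:(4,0)->E->(4,1) | ant1:(1,4)->N->(0,4)
  grid max=3 at (4,1)

(4,1) (0,4)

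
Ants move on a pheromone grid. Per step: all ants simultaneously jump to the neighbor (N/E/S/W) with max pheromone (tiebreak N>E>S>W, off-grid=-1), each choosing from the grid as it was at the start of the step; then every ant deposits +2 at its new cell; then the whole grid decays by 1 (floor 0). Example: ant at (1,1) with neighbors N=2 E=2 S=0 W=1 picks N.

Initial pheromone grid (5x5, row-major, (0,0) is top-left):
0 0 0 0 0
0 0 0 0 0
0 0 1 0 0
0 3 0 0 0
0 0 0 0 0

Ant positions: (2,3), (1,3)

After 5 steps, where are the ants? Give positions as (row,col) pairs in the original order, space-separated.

Step 1: ant0:(2,3)->W->(2,2) | ant1:(1,3)->N->(0,3)
  grid max=2 at (2,2)
Step 2: ant0:(2,2)->N->(1,2) | ant1:(0,3)->E->(0,4)
  grid max=1 at (0,4)
Step 3: ant0:(1,2)->S->(2,2) | ant1:(0,4)->S->(1,4)
  grid max=2 at (2,2)
Step 4: ant0:(2,2)->N->(1,2) | ant1:(1,4)->N->(0,4)
  grid max=1 at (0,4)
Step 5: ant0:(1,2)->S->(2,2) | ant1:(0,4)->S->(1,4)
  grid max=2 at (2,2)

(2,2) (1,4)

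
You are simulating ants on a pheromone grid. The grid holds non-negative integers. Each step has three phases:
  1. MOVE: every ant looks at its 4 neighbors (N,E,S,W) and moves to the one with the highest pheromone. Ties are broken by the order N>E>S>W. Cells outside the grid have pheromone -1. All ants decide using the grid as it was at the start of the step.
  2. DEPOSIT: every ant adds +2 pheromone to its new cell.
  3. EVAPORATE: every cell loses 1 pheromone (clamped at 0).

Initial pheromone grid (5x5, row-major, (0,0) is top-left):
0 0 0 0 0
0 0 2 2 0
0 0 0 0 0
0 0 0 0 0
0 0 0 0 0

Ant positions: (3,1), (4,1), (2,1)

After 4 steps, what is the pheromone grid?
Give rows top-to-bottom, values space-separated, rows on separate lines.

After step 1: ants at (2,1),(3,1),(1,1)
  0 0 0 0 0
  0 1 1 1 0
  0 1 0 0 0
  0 1 0 0 0
  0 0 0 0 0
After step 2: ants at (1,1),(2,1),(1,2)
  0 0 0 0 0
  0 2 2 0 0
  0 2 0 0 0
  0 0 0 0 0
  0 0 0 0 0
After step 3: ants at (1,2),(1,1),(1,1)
  0 0 0 0 0
  0 5 3 0 0
  0 1 0 0 0
  0 0 0 0 0
  0 0 0 0 0
After step 4: ants at (1,1),(1,2),(1,2)
  0 0 0 0 0
  0 6 6 0 0
  0 0 0 0 0
  0 0 0 0 0
  0 0 0 0 0

0 0 0 0 0
0 6 6 0 0
0 0 0 0 0
0 0 0 0 0
0 0 0 0 0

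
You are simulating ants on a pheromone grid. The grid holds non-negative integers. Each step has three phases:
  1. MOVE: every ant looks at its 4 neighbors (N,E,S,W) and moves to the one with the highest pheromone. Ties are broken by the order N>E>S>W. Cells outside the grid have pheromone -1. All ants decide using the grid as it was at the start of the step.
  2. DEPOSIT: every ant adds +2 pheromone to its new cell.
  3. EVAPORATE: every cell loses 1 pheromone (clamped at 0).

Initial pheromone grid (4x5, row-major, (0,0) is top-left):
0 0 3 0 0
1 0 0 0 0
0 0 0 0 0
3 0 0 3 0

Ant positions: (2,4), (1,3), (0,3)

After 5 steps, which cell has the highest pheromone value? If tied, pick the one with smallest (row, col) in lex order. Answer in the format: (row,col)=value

Step 1: ant0:(2,4)->N->(1,4) | ant1:(1,3)->N->(0,3) | ant2:(0,3)->W->(0,2)
  grid max=4 at (0,2)
Step 2: ant0:(1,4)->N->(0,4) | ant1:(0,3)->W->(0,2) | ant2:(0,2)->E->(0,3)
  grid max=5 at (0,2)
Step 3: ant0:(0,4)->W->(0,3) | ant1:(0,2)->E->(0,3) | ant2:(0,3)->W->(0,2)
  grid max=6 at (0,2)
Step 4: ant0:(0,3)->W->(0,2) | ant1:(0,3)->W->(0,2) | ant2:(0,2)->E->(0,3)
  grid max=9 at (0,2)
Step 5: ant0:(0,2)->E->(0,3) | ant1:(0,2)->E->(0,3) | ant2:(0,3)->W->(0,2)
  grid max=10 at (0,2)
Final grid:
  0 0 10 9 0
  0 0 0 0 0
  0 0 0 0 0
  0 0 0 0 0
Max pheromone 10 at (0,2)

Answer: (0,2)=10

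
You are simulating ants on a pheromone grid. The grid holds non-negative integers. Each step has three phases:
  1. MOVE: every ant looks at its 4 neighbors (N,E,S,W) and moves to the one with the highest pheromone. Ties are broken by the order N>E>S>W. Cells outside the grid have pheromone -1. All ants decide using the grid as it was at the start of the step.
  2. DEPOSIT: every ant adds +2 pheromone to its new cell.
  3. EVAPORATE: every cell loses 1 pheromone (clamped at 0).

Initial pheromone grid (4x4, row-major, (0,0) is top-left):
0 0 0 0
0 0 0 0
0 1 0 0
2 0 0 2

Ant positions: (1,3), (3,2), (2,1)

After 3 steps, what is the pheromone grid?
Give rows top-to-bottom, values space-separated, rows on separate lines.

After step 1: ants at (0,3),(3,3),(1,1)
  0 0 0 1
  0 1 0 0
  0 0 0 0
  1 0 0 3
After step 2: ants at (1,3),(2,3),(0,1)
  0 1 0 0
  0 0 0 1
  0 0 0 1
  0 0 0 2
After step 3: ants at (2,3),(3,3),(0,2)
  0 0 1 0
  0 0 0 0
  0 0 0 2
  0 0 0 3

0 0 1 0
0 0 0 0
0 0 0 2
0 0 0 3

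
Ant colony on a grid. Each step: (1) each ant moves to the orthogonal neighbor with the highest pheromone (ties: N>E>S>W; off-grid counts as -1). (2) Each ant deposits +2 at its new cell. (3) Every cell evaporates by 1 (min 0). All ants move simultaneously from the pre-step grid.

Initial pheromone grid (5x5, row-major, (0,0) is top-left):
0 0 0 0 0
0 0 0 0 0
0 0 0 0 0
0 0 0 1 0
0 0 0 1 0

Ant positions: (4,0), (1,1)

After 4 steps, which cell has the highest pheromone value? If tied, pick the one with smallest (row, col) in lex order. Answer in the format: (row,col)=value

Answer: (0,0)=1

Derivation:
Step 1: ant0:(4,0)->N->(3,0) | ant1:(1,1)->N->(0,1)
  grid max=1 at (0,1)
Step 2: ant0:(3,0)->N->(2,0) | ant1:(0,1)->E->(0,2)
  grid max=1 at (0,2)
Step 3: ant0:(2,0)->N->(1,0) | ant1:(0,2)->E->(0,3)
  grid max=1 at (0,3)
Step 4: ant0:(1,0)->N->(0,0) | ant1:(0,3)->E->(0,4)
  grid max=1 at (0,0)
Final grid:
  1 0 0 0 1
  0 0 0 0 0
  0 0 0 0 0
  0 0 0 0 0
  0 0 0 0 0
Max pheromone 1 at (0,0)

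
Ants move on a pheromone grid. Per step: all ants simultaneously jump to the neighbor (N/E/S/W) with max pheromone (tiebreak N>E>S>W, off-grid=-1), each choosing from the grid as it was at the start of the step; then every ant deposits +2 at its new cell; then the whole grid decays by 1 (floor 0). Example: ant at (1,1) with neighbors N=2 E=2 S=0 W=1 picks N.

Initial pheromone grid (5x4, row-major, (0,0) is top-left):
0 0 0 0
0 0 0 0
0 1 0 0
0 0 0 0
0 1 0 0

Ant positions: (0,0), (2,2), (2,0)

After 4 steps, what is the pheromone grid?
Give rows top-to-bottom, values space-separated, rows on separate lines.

After step 1: ants at (0,1),(2,1),(2,1)
  0 1 0 0
  0 0 0 0
  0 4 0 0
  0 0 0 0
  0 0 0 0
After step 2: ants at (0,2),(1,1),(1,1)
  0 0 1 0
  0 3 0 0
  0 3 0 0
  0 0 0 0
  0 0 0 0
After step 3: ants at (0,3),(2,1),(2,1)
  0 0 0 1
  0 2 0 0
  0 6 0 0
  0 0 0 0
  0 0 0 0
After step 4: ants at (1,3),(1,1),(1,1)
  0 0 0 0
  0 5 0 1
  0 5 0 0
  0 0 0 0
  0 0 0 0

0 0 0 0
0 5 0 1
0 5 0 0
0 0 0 0
0 0 0 0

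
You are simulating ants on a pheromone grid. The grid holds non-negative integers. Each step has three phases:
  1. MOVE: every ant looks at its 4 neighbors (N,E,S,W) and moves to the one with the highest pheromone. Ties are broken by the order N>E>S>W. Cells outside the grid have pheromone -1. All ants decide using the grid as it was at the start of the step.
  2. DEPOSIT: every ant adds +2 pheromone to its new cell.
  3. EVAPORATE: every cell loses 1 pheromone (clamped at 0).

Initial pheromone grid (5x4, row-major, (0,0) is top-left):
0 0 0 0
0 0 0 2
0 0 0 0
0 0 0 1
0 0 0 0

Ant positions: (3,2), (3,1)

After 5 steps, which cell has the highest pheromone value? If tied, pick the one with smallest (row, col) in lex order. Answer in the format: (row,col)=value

Step 1: ant0:(3,2)->E->(3,3) | ant1:(3,1)->N->(2,1)
  grid max=2 at (3,3)
Step 2: ant0:(3,3)->N->(2,3) | ant1:(2,1)->N->(1,1)
  grid max=1 at (1,1)
Step 3: ant0:(2,3)->S->(3,3) | ant1:(1,1)->N->(0,1)
  grid max=2 at (3,3)
Step 4: ant0:(3,3)->N->(2,3) | ant1:(0,1)->E->(0,2)
  grid max=1 at (0,2)
Step 5: ant0:(2,3)->S->(3,3) | ant1:(0,2)->E->(0,3)
  grid max=2 at (3,3)
Final grid:
  0 0 0 1
  0 0 0 0
  0 0 0 0
  0 0 0 2
  0 0 0 0
Max pheromone 2 at (3,3)

Answer: (3,3)=2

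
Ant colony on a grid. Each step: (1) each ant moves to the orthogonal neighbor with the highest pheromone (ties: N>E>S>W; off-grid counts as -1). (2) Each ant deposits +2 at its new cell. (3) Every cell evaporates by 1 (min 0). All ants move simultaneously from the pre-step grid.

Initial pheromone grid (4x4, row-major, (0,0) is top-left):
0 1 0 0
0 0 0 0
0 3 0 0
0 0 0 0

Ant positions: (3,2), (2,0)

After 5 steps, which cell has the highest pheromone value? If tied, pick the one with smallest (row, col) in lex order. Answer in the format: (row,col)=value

Step 1: ant0:(3,2)->N->(2,2) | ant1:(2,0)->E->(2,1)
  grid max=4 at (2,1)
Step 2: ant0:(2,2)->W->(2,1) | ant1:(2,1)->E->(2,2)
  grid max=5 at (2,1)
Step 3: ant0:(2,1)->E->(2,2) | ant1:(2,2)->W->(2,1)
  grid max=6 at (2,1)
Step 4: ant0:(2,2)->W->(2,1) | ant1:(2,1)->E->(2,2)
  grid max=7 at (2,1)
Step 5: ant0:(2,1)->E->(2,2) | ant1:(2,2)->W->(2,1)
  grid max=8 at (2,1)
Final grid:
  0 0 0 0
  0 0 0 0
  0 8 5 0
  0 0 0 0
Max pheromone 8 at (2,1)

Answer: (2,1)=8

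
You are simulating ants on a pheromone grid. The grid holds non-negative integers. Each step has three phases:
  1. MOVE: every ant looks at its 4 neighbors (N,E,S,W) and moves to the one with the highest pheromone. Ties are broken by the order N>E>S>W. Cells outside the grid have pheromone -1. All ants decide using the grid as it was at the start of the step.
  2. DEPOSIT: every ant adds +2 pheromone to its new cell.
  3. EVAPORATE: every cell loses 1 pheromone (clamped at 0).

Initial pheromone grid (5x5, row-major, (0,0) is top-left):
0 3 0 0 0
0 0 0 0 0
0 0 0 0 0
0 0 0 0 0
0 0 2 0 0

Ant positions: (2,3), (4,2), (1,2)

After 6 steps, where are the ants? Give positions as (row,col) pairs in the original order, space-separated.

Step 1: ant0:(2,3)->N->(1,3) | ant1:(4,2)->N->(3,2) | ant2:(1,2)->N->(0,2)
  grid max=2 at (0,1)
Step 2: ant0:(1,3)->N->(0,3) | ant1:(3,2)->S->(4,2) | ant2:(0,2)->W->(0,1)
  grid max=3 at (0,1)
Step 3: ant0:(0,3)->E->(0,4) | ant1:(4,2)->N->(3,2) | ant2:(0,1)->E->(0,2)
  grid max=2 at (0,1)
Step 4: ant0:(0,4)->S->(1,4) | ant1:(3,2)->S->(4,2) | ant2:(0,2)->W->(0,1)
  grid max=3 at (0,1)
Step 5: ant0:(1,4)->N->(0,4) | ant1:(4,2)->N->(3,2) | ant2:(0,1)->E->(0,2)
  grid max=2 at (0,1)
Step 6: ant0:(0,4)->S->(1,4) | ant1:(3,2)->S->(4,2) | ant2:(0,2)->W->(0,1)
  grid max=3 at (0,1)

(1,4) (4,2) (0,1)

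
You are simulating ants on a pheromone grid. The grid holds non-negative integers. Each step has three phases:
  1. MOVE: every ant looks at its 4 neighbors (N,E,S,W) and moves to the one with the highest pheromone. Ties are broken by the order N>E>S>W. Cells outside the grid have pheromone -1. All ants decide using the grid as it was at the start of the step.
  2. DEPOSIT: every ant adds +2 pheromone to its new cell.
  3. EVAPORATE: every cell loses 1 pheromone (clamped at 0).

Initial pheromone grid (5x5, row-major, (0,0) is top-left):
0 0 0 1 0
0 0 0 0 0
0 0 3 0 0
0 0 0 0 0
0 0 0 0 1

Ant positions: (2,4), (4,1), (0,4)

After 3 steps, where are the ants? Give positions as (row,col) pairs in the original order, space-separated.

Step 1: ant0:(2,4)->N->(1,4) | ant1:(4,1)->N->(3,1) | ant2:(0,4)->W->(0,3)
  grid max=2 at (0,3)
Step 2: ant0:(1,4)->N->(0,4) | ant1:(3,1)->N->(2,1) | ant2:(0,3)->E->(0,4)
  grid max=3 at (0,4)
Step 3: ant0:(0,4)->W->(0,3) | ant1:(2,1)->E->(2,2) | ant2:(0,4)->W->(0,3)
  grid max=4 at (0,3)

(0,3) (2,2) (0,3)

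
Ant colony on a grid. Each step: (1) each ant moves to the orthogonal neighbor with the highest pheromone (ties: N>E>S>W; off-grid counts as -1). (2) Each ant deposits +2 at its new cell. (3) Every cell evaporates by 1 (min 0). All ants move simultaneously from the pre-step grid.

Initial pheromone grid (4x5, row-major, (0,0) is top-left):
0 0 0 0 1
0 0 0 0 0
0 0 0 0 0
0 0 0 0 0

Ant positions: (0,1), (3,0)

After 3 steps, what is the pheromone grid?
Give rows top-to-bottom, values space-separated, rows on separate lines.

After step 1: ants at (0,2),(2,0)
  0 0 1 0 0
  0 0 0 0 0
  1 0 0 0 0
  0 0 0 0 0
After step 2: ants at (0,3),(1,0)
  0 0 0 1 0
  1 0 0 0 0
  0 0 0 0 0
  0 0 0 0 0
After step 3: ants at (0,4),(0,0)
  1 0 0 0 1
  0 0 0 0 0
  0 0 0 0 0
  0 0 0 0 0

1 0 0 0 1
0 0 0 0 0
0 0 0 0 0
0 0 0 0 0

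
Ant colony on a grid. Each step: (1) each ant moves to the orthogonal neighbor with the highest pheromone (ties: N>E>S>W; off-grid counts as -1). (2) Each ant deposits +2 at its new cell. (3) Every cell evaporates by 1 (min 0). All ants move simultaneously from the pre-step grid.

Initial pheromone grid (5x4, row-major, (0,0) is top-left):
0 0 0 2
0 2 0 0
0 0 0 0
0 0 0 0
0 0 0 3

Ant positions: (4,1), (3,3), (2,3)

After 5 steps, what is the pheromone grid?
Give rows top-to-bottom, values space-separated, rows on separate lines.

After step 1: ants at (3,1),(4,3),(1,3)
  0 0 0 1
  0 1 0 1
  0 0 0 0
  0 1 0 0
  0 0 0 4
After step 2: ants at (2,1),(3,3),(0,3)
  0 0 0 2
  0 0 0 0
  0 1 0 0
  0 0 0 1
  0 0 0 3
After step 3: ants at (1,1),(4,3),(1,3)
  0 0 0 1
  0 1 0 1
  0 0 0 0
  0 0 0 0
  0 0 0 4
After step 4: ants at (0,1),(3,3),(0,3)
  0 1 0 2
  0 0 0 0
  0 0 0 0
  0 0 0 1
  0 0 0 3
After step 5: ants at (0,2),(4,3),(1,3)
  0 0 1 1
  0 0 0 1
  0 0 0 0
  0 0 0 0
  0 0 0 4

0 0 1 1
0 0 0 1
0 0 0 0
0 0 0 0
0 0 0 4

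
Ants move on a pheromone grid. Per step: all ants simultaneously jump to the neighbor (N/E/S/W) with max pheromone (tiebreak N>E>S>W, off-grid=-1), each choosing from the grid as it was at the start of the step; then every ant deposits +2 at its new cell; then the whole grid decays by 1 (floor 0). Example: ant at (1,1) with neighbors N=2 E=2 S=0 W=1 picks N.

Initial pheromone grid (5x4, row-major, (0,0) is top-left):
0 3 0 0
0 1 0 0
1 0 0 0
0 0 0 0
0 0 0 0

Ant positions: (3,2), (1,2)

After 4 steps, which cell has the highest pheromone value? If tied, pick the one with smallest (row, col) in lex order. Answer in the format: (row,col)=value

Answer: (0,1)=5

Derivation:
Step 1: ant0:(3,2)->N->(2,2) | ant1:(1,2)->W->(1,1)
  grid max=2 at (0,1)
Step 2: ant0:(2,2)->N->(1,2) | ant1:(1,1)->N->(0,1)
  grid max=3 at (0,1)
Step 3: ant0:(1,2)->W->(1,1) | ant1:(0,1)->S->(1,1)
  grid max=4 at (1,1)
Step 4: ant0:(1,1)->N->(0,1) | ant1:(1,1)->N->(0,1)
  grid max=5 at (0,1)
Final grid:
  0 5 0 0
  0 3 0 0
  0 0 0 0
  0 0 0 0
  0 0 0 0
Max pheromone 5 at (0,1)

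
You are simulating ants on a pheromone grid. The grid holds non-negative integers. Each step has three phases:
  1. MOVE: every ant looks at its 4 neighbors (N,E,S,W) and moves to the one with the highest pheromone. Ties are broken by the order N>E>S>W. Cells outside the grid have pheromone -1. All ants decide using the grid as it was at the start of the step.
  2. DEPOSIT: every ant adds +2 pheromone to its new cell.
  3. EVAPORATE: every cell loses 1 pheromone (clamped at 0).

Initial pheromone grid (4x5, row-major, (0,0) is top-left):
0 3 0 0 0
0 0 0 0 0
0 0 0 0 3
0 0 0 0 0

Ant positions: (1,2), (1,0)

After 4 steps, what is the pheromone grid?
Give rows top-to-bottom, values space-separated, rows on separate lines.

After step 1: ants at (0,2),(0,0)
  1 2 1 0 0
  0 0 0 0 0
  0 0 0 0 2
  0 0 0 0 0
After step 2: ants at (0,1),(0,1)
  0 5 0 0 0
  0 0 0 0 0
  0 0 0 0 1
  0 0 0 0 0
After step 3: ants at (0,2),(0,2)
  0 4 3 0 0
  0 0 0 0 0
  0 0 0 0 0
  0 0 0 0 0
After step 4: ants at (0,1),(0,1)
  0 7 2 0 0
  0 0 0 0 0
  0 0 0 0 0
  0 0 0 0 0

0 7 2 0 0
0 0 0 0 0
0 0 0 0 0
0 0 0 0 0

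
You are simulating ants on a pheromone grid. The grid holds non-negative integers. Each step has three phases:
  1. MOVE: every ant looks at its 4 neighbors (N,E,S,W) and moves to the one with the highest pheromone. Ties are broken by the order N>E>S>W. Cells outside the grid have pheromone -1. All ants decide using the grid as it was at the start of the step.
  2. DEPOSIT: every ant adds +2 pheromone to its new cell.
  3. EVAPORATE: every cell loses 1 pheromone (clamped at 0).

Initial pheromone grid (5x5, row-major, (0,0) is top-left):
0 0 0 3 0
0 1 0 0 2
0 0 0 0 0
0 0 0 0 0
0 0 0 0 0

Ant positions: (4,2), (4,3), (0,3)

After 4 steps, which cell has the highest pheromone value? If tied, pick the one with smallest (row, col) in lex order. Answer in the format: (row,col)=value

Answer: (3,2)=4

Derivation:
Step 1: ant0:(4,2)->N->(3,2) | ant1:(4,3)->N->(3,3) | ant2:(0,3)->E->(0,4)
  grid max=2 at (0,3)
Step 2: ant0:(3,2)->E->(3,3) | ant1:(3,3)->W->(3,2) | ant2:(0,4)->W->(0,3)
  grid max=3 at (0,3)
Step 3: ant0:(3,3)->W->(3,2) | ant1:(3,2)->E->(3,3) | ant2:(0,3)->E->(0,4)
  grid max=3 at (3,2)
Step 4: ant0:(3,2)->E->(3,3) | ant1:(3,3)->W->(3,2) | ant2:(0,4)->W->(0,3)
  grid max=4 at (3,2)
Final grid:
  0 0 0 3 0
  0 0 0 0 0
  0 0 0 0 0
  0 0 4 4 0
  0 0 0 0 0
Max pheromone 4 at (3,2)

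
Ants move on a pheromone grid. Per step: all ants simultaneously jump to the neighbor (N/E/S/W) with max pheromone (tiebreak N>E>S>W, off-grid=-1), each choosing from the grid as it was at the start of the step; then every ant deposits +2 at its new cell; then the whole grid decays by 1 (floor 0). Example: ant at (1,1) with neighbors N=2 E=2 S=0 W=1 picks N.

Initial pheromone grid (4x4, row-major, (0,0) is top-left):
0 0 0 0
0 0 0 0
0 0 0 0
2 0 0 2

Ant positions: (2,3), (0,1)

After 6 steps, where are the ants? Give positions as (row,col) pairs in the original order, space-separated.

Step 1: ant0:(2,3)->S->(3,3) | ant1:(0,1)->E->(0,2)
  grid max=3 at (3,3)
Step 2: ant0:(3,3)->N->(2,3) | ant1:(0,2)->E->(0,3)
  grid max=2 at (3,3)
Step 3: ant0:(2,3)->S->(3,3) | ant1:(0,3)->S->(1,3)
  grid max=3 at (3,3)
Step 4: ant0:(3,3)->N->(2,3) | ant1:(1,3)->N->(0,3)
  grid max=2 at (3,3)
Step 5: ant0:(2,3)->S->(3,3) | ant1:(0,3)->S->(1,3)
  grid max=3 at (3,3)
Step 6: ant0:(3,3)->N->(2,3) | ant1:(1,3)->N->(0,3)
  grid max=2 at (3,3)

(2,3) (0,3)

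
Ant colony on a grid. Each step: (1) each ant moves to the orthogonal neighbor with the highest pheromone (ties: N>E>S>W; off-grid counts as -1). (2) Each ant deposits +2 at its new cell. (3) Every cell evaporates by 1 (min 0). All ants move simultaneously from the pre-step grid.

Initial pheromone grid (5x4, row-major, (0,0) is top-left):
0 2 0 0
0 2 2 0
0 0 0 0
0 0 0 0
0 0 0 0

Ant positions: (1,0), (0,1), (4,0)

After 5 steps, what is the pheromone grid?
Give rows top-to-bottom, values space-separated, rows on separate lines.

After step 1: ants at (1,1),(1,1),(3,0)
  0 1 0 0
  0 5 1 0
  0 0 0 0
  1 0 0 0
  0 0 0 0
After step 2: ants at (0,1),(0,1),(2,0)
  0 4 0 0
  0 4 0 0
  1 0 0 0
  0 0 0 0
  0 0 0 0
After step 3: ants at (1,1),(1,1),(1,0)
  0 3 0 0
  1 7 0 0
  0 0 0 0
  0 0 0 0
  0 0 0 0
After step 4: ants at (0,1),(0,1),(1,1)
  0 6 0 0
  0 8 0 0
  0 0 0 0
  0 0 0 0
  0 0 0 0
After step 5: ants at (1,1),(1,1),(0,1)
  0 7 0 0
  0 11 0 0
  0 0 0 0
  0 0 0 0
  0 0 0 0

0 7 0 0
0 11 0 0
0 0 0 0
0 0 0 0
0 0 0 0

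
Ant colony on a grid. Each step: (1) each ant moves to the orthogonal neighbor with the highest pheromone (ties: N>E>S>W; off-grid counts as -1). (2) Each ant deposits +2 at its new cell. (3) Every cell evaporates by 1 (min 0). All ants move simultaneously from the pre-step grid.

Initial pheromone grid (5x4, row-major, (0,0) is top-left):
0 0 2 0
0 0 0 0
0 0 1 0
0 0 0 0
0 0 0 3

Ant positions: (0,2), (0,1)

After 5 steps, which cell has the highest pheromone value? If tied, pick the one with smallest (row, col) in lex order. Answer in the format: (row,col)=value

Step 1: ant0:(0,2)->E->(0,3) | ant1:(0,1)->E->(0,2)
  grid max=3 at (0,2)
Step 2: ant0:(0,3)->W->(0,2) | ant1:(0,2)->E->(0,3)
  grid max=4 at (0,2)
Step 3: ant0:(0,2)->E->(0,3) | ant1:(0,3)->W->(0,2)
  grid max=5 at (0,2)
Step 4: ant0:(0,3)->W->(0,2) | ant1:(0,2)->E->(0,3)
  grid max=6 at (0,2)
Step 5: ant0:(0,2)->E->(0,3) | ant1:(0,3)->W->(0,2)
  grid max=7 at (0,2)
Final grid:
  0 0 7 5
  0 0 0 0
  0 0 0 0
  0 0 0 0
  0 0 0 0
Max pheromone 7 at (0,2)

Answer: (0,2)=7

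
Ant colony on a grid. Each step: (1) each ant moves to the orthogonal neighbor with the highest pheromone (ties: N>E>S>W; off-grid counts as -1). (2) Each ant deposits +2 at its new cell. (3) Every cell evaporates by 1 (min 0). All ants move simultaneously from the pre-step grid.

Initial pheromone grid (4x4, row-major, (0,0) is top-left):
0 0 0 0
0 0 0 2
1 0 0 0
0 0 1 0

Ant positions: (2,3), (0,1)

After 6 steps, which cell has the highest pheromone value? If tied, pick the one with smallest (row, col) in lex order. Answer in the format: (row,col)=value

Answer: (0,3)=7

Derivation:
Step 1: ant0:(2,3)->N->(1,3) | ant1:(0,1)->E->(0,2)
  grid max=3 at (1,3)
Step 2: ant0:(1,3)->N->(0,3) | ant1:(0,2)->E->(0,3)
  grid max=3 at (0,3)
Step 3: ant0:(0,3)->S->(1,3) | ant1:(0,3)->S->(1,3)
  grid max=5 at (1,3)
Step 4: ant0:(1,3)->N->(0,3) | ant1:(1,3)->N->(0,3)
  grid max=5 at (0,3)
Step 5: ant0:(0,3)->S->(1,3) | ant1:(0,3)->S->(1,3)
  grid max=7 at (1,3)
Step 6: ant0:(1,3)->N->(0,3) | ant1:(1,3)->N->(0,3)
  grid max=7 at (0,3)
Final grid:
  0 0 0 7
  0 0 0 6
  0 0 0 0
  0 0 0 0
Max pheromone 7 at (0,3)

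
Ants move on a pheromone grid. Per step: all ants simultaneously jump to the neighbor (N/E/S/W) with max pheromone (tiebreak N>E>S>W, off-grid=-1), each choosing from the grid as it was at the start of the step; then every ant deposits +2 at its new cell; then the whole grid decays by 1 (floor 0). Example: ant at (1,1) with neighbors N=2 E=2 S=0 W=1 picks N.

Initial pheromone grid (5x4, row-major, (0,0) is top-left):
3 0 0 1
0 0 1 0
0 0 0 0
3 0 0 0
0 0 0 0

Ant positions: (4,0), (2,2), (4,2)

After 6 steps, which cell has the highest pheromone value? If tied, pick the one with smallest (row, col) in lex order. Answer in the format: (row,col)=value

Answer: (0,2)=5

Derivation:
Step 1: ant0:(4,0)->N->(3,0) | ant1:(2,2)->N->(1,2) | ant2:(4,2)->N->(3,2)
  grid max=4 at (3,0)
Step 2: ant0:(3,0)->N->(2,0) | ant1:(1,2)->N->(0,2) | ant2:(3,2)->N->(2,2)
  grid max=3 at (3,0)
Step 3: ant0:(2,0)->S->(3,0) | ant1:(0,2)->S->(1,2) | ant2:(2,2)->N->(1,2)
  grid max=4 at (1,2)
Step 4: ant0:(3,0)->N->(2,0) | ant1:(1,2)->N->(0,2) | ant2:(1,2)->N->(0,2)
  grid max=3 at (0,2)
Step 5: ant0:(2,0)->S->(3,0) | ant1:(0,2)->S->(1,2) | ant2:(0,2)->S->(1,2)
  grid max=6 at (1,2)
Step 6: ant0:(3,0)->N->(2,0) | ant1:(1,2)->N->(0,2) | ant2:(1,2)->N->(0,2)
  grid max=5 at (0,2)
Final grid:
  0 0 5 0
  0 0 5 0
  1 0 0 0
  3 0 0 0
  0 0 0 0
Max pheromone 5 at (0,2)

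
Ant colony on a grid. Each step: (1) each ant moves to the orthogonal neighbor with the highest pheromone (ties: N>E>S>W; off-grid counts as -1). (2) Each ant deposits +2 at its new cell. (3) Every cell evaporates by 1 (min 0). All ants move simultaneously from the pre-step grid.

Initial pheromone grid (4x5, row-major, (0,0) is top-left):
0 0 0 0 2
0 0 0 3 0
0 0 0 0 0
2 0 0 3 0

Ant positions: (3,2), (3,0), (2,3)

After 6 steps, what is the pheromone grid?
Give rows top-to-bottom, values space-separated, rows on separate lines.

After step 1: ants at (3,3),(2,0),(1,3)
  0 0 0 0 1
  0 0 0 4 0
  1 0 0 0 0
  1 0 0 4 0
After step 2: ants at (2,3),(3,0),(0,3)
  0 0 0 1 0
  0 0 0 3 0
  0 0 0 1 0
  2 0 0 3 0
After step 3: ants at (1,3),(2,0),(1,3)
  0 0 0 0 0
  0 0 0 6 0
  1 0 0 0 0
  1 0 0 2 0
After step 4: ants at (0,3),(3,0),(0,3)
  0 0 0 3 0
  0 0 0 5 0
  0 0 0 0 0
  2 0 0 1 0
After step 5: ants at (1,3),(2,0),(1,3)
  0 0 0 2 0
  0 0 0 8 0
  1 0 0 0 0
  1 0 0 0 0
After step 6: ants at (0,3),(3,0),(0,3)
  0 0 0 5 0
  0 0 0 7 0
  0 0 0 0 0
  2 0 0 0 0

0 0 0 5 0
0 0 0 7 0
0 0 0 0 0
2 0 0 0 0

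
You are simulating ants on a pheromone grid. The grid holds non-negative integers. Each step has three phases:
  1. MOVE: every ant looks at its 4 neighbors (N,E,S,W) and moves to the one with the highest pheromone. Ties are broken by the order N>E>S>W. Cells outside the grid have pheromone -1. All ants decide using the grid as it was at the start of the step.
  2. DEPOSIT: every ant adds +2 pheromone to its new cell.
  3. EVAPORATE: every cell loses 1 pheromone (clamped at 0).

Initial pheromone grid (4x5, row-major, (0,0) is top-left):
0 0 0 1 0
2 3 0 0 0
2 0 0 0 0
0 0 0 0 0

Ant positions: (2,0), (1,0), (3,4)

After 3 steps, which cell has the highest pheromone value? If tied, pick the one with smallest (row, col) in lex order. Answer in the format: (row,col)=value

Step 1: ant0:(2,0)->N->(1,0) | ant1:(1,0)->E->(1,1) | ant2:(3,4)->N->(2,4)
  grid max=4 at (1,1)
Step 2: ant0:(1,0)->E->(1,1) | ant1:(1,1)->W->(1,0) | ant2:(2,4)->N->(1,4)
  grid max=5 at (1,1)
Step 3: ant0:(1,1)->W->(1,0) | ant1:(1,0)->E->(1,1) | ant2:(1,4)->N->(0,4)
  grid max=6 at (1,1)
Final grid:
  0 0 0 0 1
  5 6 0 0 0
  0 0 0 0 0
  0 0 0 0 0
Max pheromone 6 at (1,1)

Answer: (1,1)=6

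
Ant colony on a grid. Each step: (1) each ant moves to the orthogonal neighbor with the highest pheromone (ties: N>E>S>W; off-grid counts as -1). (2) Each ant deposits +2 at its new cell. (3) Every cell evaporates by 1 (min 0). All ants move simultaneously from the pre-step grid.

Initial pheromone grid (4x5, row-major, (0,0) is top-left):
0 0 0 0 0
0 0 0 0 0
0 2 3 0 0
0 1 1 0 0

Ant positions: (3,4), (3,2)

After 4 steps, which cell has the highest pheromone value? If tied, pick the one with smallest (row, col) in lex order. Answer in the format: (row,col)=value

Step 1: ant0:(3,4)->N->(2,4) | ant1:(3,2)->N->(2,2)
  grid max=4 at (2,2)
Step 2: ant0:(2,4)->N->(1,4) | ant1:(2,2)->W->(2,1)
  grid max=3 at (2,2)
Step 3: ant0:(1,4)->N->(0,4) | ant1:(2,1)->E->(2,2)
  grid max=4 at (2,2)
Step 4: ant0:(0,4)->S->(1,4) | ant1:(2,2)->W->(2,1)
  grid max=3 at (2,2)
Final grid:
  0 0 0 0 0
  0 0 0 0 1
  0 2 3 0 0
  0 0 0 0 0
Max pheromone 3 at (2,2)

Answer: (2,2)=3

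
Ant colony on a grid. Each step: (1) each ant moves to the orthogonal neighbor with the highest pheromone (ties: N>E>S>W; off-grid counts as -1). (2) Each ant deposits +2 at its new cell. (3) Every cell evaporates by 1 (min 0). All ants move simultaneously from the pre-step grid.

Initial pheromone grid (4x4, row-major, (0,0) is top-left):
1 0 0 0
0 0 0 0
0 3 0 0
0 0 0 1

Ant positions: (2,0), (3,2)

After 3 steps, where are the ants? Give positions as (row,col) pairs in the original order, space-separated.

Step 1: ant0:(2,0)->E->(2,1) | ant1:(3,2)->E->(3,3)
  grid max=4 at (2,1)
Step 2: ant0:(2,1)->N->(1,1) | ant1:(3,3)->N->(2,3)
  grid max=3 at (2,1)
Step 3: ant0:(1,1)->S->(2,1) | ant1:(2,3)->S->(3,3)
  grid max=4 at (2,1)

(2,1) (3,3)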